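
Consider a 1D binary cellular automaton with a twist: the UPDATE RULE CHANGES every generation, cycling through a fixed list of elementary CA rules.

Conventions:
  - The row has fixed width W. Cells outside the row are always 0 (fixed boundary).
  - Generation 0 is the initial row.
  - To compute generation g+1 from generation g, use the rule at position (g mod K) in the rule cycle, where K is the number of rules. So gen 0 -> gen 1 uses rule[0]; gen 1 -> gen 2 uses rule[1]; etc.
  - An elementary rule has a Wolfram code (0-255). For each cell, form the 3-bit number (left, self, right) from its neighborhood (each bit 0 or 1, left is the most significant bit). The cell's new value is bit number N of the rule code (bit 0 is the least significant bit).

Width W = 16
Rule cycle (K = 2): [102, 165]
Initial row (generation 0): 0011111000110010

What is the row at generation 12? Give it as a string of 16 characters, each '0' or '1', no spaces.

Answer: 0101111010101001

Derivation:
Gen 0: 0011111000110010
Gen 1 (rule 102): 0100001001010110
Gen 2 (rule 165): 0101101001111000
Gen 3 (rule 102): 1110111010001000
Gen 4 (rule 165): 0101010110101011
Gen 5 (rule 102): 1111111011111101
Gen 6 (rule 165): 0111110101111011
Gen 7 (rule 102): 1000011110001101
Gen 8 (rule 165): 1011001100100011
Gen 9 (rule 102): 1101010101100101
Gen 10 (rule 165): 0011111110000111
Gen 11 (rule 102): 0100000010001001
Gen 12 (rule 165): 0101111010101001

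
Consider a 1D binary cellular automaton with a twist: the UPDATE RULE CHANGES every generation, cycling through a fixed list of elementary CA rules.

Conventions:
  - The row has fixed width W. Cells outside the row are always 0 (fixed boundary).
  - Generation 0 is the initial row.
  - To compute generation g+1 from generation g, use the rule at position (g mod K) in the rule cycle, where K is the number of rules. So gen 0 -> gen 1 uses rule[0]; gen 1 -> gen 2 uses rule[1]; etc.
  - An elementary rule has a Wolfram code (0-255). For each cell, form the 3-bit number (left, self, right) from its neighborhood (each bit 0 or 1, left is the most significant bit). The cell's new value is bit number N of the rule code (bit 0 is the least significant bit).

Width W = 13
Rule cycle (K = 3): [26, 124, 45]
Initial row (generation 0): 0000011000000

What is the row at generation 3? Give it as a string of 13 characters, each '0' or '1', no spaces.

Answer: 1110100000111

Derivation:
Gen 0: 0000011000000
Gen 1 (rule 26): 0000110100000
Gen 2 (rule 124): 0000111110000
Gen 3 (rule 45): 1110100000111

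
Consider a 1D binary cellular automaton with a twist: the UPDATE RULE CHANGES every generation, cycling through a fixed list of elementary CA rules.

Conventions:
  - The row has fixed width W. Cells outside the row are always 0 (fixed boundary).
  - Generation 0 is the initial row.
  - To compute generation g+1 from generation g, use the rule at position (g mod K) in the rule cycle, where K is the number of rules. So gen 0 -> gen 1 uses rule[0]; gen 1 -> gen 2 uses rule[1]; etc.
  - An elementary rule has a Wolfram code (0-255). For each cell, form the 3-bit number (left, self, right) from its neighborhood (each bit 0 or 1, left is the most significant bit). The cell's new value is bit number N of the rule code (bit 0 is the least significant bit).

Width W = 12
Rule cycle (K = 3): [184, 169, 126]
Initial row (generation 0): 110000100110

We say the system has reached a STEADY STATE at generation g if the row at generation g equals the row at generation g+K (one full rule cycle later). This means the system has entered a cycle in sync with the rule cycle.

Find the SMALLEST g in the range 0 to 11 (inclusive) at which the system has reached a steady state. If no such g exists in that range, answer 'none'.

Gen 0: 110000100110
Gen 1 (rule 184): 101000010101
Gen 2 (rule 169): 010011001010
Gen 3 (rule 126): 111111111111
Gen 4 (rule 184): 111111111110
Gen 5 (rule 169): 111111111100
Gen 6 (rule 126): 100000000110
Gen 7 (rule 184): 010000000101
Gen 8 (rule 169): 000111110010
Gen 9 (rule 126): 001100011111
Gen 10 (rule 184): 001010011110
Gen 11 (rule 169): 100100011100
Gen 12 (rule 126): 111110110110
Gen 13 (rule 184): 111101101101
Gen 14 (rule 169): 111011011010

Answer: none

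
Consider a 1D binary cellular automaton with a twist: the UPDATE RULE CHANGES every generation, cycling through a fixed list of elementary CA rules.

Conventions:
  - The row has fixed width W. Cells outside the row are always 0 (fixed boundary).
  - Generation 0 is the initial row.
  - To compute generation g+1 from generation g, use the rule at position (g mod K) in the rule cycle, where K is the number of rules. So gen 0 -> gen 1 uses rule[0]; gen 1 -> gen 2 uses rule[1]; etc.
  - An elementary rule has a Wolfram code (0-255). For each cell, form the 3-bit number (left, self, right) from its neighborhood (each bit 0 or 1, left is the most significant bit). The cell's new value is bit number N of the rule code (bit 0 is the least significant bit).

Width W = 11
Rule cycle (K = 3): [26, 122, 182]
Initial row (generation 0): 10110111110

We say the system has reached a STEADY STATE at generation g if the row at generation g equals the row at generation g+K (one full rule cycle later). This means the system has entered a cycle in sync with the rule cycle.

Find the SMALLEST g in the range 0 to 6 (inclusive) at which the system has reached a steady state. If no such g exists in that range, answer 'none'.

Gen 0: 10110111110
Gen 1 (rule 26): 00100100001
Gen 2 (rule 122): 01011010010
Gen 3 (rule 182): 11100111111
Gen 4 (rule 26): 10011100000
Gen 5 (rule 122): 01110110000
Gen 6 (rule 182): 10101001000
Gen 7 (rule 26): 00000110100
Gen 8 (rule 122): 00001111010
Gen 9 (rule 182): 00010110111

Answer: none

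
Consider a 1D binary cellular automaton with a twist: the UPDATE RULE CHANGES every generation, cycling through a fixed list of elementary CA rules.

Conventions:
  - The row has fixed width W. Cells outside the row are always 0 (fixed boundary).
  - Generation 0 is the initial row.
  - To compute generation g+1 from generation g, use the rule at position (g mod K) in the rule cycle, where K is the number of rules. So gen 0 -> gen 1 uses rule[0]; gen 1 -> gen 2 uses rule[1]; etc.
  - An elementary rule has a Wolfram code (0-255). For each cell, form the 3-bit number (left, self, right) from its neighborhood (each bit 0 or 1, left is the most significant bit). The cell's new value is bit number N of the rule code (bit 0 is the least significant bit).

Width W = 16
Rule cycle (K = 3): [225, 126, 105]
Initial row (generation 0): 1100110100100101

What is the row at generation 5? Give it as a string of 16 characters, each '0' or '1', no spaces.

Gen 0: 1100110100100101
Gen 1 (rule 225): 0100011000000010
Gen 2 (rule 126): 1110111100000111
Gen 3 (rule 105): 1011100101110101
Gen 4 (rule 225): 0101100010111010
Gen 5 (rule 126): 1111110111101111

Answer: 1111110111101111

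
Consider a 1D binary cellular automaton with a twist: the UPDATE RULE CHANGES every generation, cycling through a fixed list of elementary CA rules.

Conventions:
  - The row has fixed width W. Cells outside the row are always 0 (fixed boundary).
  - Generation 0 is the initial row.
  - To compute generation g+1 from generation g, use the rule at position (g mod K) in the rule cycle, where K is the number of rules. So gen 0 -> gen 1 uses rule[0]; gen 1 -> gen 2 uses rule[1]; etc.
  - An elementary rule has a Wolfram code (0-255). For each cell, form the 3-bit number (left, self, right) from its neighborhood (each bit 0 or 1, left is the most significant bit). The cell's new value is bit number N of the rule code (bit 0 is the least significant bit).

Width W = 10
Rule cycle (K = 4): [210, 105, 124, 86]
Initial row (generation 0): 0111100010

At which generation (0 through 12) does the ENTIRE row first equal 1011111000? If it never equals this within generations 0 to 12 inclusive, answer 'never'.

Gen 0: 0111100010
Gen 1 (rule 210): 1011110101
Gen 2 (rule 105): 0110011010
Gen 3 (rule 124): 0111011111
Gen 4 (rule 86): 1001000001
Gen 5 (rule 210): 0110100010
Gen 6 (rule 105): 0111001000
Gen 7 (rule 124): 0101101100
Gen 8 (rule 86): 1100100110
Gen 9 (rule 210): 0111011011
Gen 10 (rule 105): 0101111111
Gen 11 (rule 124): 0111000001
Gen 12 (rule 86): 1001100011

Answer: never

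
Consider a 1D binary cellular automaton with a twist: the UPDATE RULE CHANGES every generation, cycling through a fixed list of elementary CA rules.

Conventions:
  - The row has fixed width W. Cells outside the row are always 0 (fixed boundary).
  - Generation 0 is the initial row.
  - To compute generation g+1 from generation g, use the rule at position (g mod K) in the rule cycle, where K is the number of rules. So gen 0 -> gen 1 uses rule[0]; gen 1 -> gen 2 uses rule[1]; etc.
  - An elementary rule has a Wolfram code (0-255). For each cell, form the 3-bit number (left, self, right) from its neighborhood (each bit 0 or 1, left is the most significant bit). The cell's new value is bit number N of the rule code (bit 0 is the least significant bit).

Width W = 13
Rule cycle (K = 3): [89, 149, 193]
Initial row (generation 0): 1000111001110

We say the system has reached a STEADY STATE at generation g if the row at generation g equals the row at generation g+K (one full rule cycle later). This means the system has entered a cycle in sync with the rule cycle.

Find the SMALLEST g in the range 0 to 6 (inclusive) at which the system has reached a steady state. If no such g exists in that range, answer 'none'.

Answer: none

Derivation:
Gen 0: 1000111001110
Gen 1 (rule 89): 0110101101011
Gen 2 (rule 149): 0000100001000
Gen 3 (rule 193): 1110001100011
Gen 4 (rule 89): 1011101111011
Gen 5 (rule 149): 1001000110000
Gen 6 (rule 193): 0000010010111
Gen 7 (rule 89): 1111001000101
Gen 8 (rule 149): 0110101110101
Gen 9 (rule 193): 0010000110000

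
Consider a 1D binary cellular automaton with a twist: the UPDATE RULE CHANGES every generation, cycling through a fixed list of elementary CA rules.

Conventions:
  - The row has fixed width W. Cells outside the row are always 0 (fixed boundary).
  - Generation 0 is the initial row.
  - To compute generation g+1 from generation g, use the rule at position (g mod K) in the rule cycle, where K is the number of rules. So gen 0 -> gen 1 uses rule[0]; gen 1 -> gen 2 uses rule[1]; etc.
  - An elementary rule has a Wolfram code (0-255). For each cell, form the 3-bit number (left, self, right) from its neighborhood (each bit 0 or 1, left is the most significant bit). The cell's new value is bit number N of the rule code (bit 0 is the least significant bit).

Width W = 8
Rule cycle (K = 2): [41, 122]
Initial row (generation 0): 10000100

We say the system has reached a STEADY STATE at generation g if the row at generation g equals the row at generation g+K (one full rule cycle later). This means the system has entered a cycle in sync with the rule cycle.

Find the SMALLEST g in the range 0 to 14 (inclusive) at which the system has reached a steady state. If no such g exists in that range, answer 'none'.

Gen 0: 10000100
Gen 1 (rule 41): 00110001
Gen 2 (rule 122): 01111010
Gen 3 (rule 41): 01000100
Gen 4 (rule 122): 10101010
Gen 5 (rule 41): 01010100
Gen 6 (rule 122): 10101010
Gen 7 (rule 41): 01010100
Gen 8 (rule 122): 10101010
Gen 9 (rule 41): 01010100
Gen 10 (rule 122): 10101010
Gen 11 (rule 41): 01010100
Gen 12 (rule 122): 10101010
Gen 13 (rule 41): 01010100
Gen 14 (rule 122): 10101010
Gen 15 (rule 41): 01010100
Gen 16 (rule 122): 10101010

Answer: 4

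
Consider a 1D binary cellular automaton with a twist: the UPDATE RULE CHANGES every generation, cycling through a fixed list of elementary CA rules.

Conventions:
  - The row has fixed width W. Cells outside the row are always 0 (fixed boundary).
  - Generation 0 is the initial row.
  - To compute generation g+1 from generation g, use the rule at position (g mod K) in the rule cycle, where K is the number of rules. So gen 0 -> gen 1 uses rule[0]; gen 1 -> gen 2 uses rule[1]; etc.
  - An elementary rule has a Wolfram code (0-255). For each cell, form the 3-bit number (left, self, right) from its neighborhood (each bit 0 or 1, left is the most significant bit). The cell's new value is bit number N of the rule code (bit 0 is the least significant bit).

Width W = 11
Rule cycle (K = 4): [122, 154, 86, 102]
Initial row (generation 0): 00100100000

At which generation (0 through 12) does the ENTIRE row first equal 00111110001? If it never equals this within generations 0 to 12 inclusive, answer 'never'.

Gen 0: 00100100000
Gen 1 (rule 122): 01011010000
Gen 2 (rule 154): 10010001000
Gen 3 (rule 86): 11111011100
Gen 4 (rule 102): 00001100100
Gen 5 (rule 122): 00011111010
Gen 6 (rule 154): 00111110001
Gen 7 (rule 86): 01000011011
Gen 8 (rule 102): 11000101101
Gen 9 (rule 122): 11101011110
Gen 10 (rule 154): 11000011101
Gen 11 (rule 86): 01100100101
Gen 12 (rule 102): 10101101111

Answer: 6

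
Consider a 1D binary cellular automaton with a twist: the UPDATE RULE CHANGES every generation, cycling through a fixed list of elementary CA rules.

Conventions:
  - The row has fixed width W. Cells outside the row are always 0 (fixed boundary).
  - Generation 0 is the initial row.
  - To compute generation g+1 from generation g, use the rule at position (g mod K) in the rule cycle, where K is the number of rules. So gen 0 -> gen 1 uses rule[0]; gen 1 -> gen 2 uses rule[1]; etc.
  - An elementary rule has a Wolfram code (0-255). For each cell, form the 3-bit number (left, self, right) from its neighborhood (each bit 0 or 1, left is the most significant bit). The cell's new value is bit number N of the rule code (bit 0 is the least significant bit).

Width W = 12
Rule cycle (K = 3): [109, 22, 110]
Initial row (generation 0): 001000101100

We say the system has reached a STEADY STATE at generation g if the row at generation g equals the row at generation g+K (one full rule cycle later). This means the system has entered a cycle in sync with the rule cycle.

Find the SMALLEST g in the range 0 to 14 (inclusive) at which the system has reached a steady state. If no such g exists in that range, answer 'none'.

Gen 0: 001000101100
Gen 1 (rule 109): 101010111101
Gen 2 (rule 22): 101010000001
Gen 3 (rule 110): 111110000011
Gen 4 (rule 109): 100010111011
Gen 5 (rule 22): 110110000000
Gen 6 (rule 110): 111110000000
Gen 7 (rule 109): 100010111111
Gen 8 (rule 22): 110110000000
Gen 9 (rule 110): 111110000000
Gen 10 (rule 109): 100010111111
Gen 11 (rule 22): 110110000000
Gen 12 (rule 110): 111110000000
Gen 13 (rule 109): 100010111111
Gen 14 (rule 22): 110110000000
Gen 15 (rule 110): 111110000000
Gen 16 (rule 109): 100010111111
Gen 17 (rule 22): 110110000000

Answer: 5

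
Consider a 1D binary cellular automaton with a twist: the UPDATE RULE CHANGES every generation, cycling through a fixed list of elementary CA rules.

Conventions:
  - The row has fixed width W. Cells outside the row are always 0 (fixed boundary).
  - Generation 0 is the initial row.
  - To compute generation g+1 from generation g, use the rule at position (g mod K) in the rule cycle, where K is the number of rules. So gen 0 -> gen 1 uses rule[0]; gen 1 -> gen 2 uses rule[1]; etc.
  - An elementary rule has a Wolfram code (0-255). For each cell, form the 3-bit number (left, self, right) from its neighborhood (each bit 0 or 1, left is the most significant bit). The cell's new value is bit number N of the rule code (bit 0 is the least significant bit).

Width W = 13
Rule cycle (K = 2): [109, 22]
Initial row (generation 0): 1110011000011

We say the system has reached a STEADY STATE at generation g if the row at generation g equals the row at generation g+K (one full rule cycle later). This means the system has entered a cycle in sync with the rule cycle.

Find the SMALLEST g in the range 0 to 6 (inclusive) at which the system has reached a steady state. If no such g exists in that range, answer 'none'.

Answer: 3

Derivation:
Gen 0: 1110011000011
Gen 1 (rule 109): 1010011011011
Gen 2 (rule 22): 1011100000000
Gen 3 (rule 109): 1110101111111
Gen 4 (rule 22): 0000100000000
Gen 5 (rule 109): 1110101111111
Gen 6 (rule 22): 0000100000000
Gen 7 (rule 109): 1110101111111
Gen 8 (rule 22): 0000100000000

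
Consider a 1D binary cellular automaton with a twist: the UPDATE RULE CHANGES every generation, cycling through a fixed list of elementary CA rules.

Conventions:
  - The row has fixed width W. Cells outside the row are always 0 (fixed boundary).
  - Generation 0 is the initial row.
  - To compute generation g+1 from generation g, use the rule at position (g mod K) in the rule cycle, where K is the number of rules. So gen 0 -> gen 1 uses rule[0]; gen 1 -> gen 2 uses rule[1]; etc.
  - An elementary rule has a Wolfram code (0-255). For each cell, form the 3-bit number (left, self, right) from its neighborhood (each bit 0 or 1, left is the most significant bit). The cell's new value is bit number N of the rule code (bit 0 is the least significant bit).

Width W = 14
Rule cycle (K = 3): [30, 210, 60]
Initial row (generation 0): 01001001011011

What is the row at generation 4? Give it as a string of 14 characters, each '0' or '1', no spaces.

Answer: 11100001101010

Derivation:
Gen 0: 01001001011011
Gen 1 (rule 30): 11111111010010
Gen 2 (rule 210): 01111111001101
Gen 3 (rule 60): 01000000101011
Gen 4 (rule 30): 11100001101010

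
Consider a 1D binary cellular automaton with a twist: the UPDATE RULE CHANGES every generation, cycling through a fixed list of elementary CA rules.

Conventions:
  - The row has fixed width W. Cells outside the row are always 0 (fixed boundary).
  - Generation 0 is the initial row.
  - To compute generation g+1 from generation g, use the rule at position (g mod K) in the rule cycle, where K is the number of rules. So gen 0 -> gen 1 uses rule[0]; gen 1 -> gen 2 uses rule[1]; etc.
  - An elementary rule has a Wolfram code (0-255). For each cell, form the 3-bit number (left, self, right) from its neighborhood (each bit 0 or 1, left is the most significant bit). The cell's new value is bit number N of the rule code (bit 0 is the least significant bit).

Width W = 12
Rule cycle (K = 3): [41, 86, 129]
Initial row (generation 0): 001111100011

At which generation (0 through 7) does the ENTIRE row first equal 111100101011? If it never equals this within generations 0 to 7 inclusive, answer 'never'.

Answer: never

Derivation:
Gen 0: 001111100011
Gen 1 (rule 41): 101000001010
Gen 2 (rule 86): 101100011011
Gen 3 (rule 129): 000001000000
Gen 4 (rule 41): 111100011111
Gen 5 (rule 86): 000110100001
Gen 6 (rule 129): 110000001100
Gen 7 (rule 41): 100111101001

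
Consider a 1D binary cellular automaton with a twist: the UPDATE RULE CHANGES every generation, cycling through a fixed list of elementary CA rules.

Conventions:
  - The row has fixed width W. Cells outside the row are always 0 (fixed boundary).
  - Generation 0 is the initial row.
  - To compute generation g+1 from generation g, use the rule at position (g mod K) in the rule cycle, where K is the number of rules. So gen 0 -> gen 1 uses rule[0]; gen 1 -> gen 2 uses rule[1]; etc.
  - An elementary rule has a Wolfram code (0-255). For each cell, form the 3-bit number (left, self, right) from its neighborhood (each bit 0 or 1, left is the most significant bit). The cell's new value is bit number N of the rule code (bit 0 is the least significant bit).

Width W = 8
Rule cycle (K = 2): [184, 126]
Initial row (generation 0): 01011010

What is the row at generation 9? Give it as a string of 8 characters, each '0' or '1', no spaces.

Answer: 01110110

Derivation:
Gen 0: 01011010
Gen 1 (rule 184): 00110101
Gen 2 (rule 126): 01111111
Gen 3 (rule 184): 01111110
Gen 4 (rule 126): 11000011
Gen 5 (rule 184): 10100010
Gen 6 (rule 126): 11110111
Gen 7 (rule 184): 11101110
Gen 8 (rule 126): 10111011
Gen 9 (rule 184): 01110110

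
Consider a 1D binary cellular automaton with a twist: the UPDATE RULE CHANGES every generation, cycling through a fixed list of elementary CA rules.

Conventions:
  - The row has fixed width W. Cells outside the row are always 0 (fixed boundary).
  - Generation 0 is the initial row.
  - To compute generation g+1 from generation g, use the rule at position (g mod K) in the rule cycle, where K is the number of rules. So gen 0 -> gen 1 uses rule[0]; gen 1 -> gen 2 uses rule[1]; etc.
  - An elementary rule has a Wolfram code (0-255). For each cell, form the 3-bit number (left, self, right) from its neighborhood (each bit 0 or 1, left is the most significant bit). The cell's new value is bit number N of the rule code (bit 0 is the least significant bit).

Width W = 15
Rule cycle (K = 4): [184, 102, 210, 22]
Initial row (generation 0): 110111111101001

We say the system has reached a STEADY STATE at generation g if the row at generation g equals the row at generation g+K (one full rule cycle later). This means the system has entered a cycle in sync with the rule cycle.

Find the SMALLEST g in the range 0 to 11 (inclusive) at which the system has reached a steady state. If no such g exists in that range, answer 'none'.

Gen 0: 110111111101001
Gen 1 (rule 184): 101111111010100
Gen 2 (rule 102): 110000001111100
Gen 3 (rule 210): 011000010111110
Gen 4 (rule 22): 100100110000001
Gen 5 (rule 184): 010010101000000
Gen 6 (rule 102): 110111111000000
Gen 7 (rule 210): 010011111100000
Gen 8 (rule 22): 111100000010000
Gen 9 (rule 184): 111010000001000
Gen 10 (rule 102): 001110000011000
Gen 11 (rule 210): 010111000101100
Gen 12 (rule 22): 110000101100010
Gen 13 (rule 184): 101000011010001
Gen 14 (rule 102): 111000101110011
Gen 15 (rule 210): 011101000111101

Answer: none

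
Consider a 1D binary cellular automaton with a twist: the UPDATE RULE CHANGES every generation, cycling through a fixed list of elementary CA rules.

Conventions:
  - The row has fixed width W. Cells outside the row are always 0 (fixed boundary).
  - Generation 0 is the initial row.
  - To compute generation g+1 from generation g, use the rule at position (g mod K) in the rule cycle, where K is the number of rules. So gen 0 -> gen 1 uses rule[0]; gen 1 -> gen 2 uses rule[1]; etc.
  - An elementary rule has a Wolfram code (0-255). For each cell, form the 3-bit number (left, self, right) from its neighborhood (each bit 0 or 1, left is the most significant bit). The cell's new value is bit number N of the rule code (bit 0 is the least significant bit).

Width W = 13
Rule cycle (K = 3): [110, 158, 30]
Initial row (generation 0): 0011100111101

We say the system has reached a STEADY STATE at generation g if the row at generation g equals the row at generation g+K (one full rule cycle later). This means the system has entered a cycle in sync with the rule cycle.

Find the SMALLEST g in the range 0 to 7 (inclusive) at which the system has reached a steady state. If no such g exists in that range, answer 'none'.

Answer: none

Derivation:
Gen 0: 0011100111101
Gen 1 (rule 110): 0110101100111
Gen 2 (rule 158): 1100101011110
Gen 3 (rule 30): 1011101010001
Gen 4 (rule 110): 1110111110011
Gen 5 (rule 158): 1100111101110
Gen 6 (rule 30): 1011100001001
Gen 7 (rule 110): 1110100011011
Gen 8 (rule 158): 1100110110010
Gen 9 (rule 30): 1011100101111
Gen 10 (rule 110): 1110101111001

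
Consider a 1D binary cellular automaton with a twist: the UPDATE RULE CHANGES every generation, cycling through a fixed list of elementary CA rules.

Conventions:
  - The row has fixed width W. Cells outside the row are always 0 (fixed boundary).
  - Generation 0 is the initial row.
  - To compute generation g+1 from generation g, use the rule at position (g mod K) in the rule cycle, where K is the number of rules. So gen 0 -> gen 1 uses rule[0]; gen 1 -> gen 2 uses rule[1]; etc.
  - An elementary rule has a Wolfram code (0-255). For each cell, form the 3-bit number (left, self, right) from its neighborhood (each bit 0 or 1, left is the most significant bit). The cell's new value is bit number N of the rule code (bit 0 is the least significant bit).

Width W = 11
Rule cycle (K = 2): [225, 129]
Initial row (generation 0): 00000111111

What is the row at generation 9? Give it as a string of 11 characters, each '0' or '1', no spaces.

Gen 0: 00000111111
Gen 1 (rule 225): 11110011111
Gen 2 (rule 129): 01100001110
Gen 3 (rule 225): 00101100110
Gen 4 (rule 129): 10000000000
Gen 5 (rule 225): 00111111111
Gen 6 (rule 129): 10011111110
Gen 7 (rule 225): 00001111110
Gen 8 (rule 129): 11100111100
Gen 9 (rule 225): 01100011101

Answer: 01100011101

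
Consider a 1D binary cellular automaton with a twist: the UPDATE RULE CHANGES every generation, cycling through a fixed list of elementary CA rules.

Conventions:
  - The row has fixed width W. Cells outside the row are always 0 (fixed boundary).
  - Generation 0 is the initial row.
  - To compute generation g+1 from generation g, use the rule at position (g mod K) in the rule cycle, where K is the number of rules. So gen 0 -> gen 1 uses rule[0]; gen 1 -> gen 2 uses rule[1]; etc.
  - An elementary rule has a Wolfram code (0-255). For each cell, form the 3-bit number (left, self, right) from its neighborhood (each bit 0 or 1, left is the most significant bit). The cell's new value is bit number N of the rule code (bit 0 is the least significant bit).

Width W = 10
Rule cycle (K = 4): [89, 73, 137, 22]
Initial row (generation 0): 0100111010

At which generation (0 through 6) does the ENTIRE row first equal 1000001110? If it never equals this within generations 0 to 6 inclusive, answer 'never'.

Answer: never

Derivation:
Gen 0: 0100111010
Gen 1 (rule 89): 0010101001
Gen 2 (rule 73): 1000000000
Gen 3 (rule 137): 0011111111
Gen 4 (rule 22): 0100000000
Gen 5 (rule 89): 0011111111
Gen 6 (rule 73): 1010000001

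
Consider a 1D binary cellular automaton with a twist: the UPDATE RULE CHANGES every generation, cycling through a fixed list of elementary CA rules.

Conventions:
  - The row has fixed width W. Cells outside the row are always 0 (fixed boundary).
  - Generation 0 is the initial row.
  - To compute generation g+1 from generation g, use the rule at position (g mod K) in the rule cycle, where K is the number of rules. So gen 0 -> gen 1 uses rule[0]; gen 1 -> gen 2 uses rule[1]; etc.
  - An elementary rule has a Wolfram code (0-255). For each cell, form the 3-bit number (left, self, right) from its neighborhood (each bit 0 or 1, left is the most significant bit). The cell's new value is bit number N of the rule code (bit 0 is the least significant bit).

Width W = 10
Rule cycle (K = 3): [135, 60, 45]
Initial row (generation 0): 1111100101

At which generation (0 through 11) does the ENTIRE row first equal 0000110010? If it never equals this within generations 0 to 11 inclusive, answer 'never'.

Answer: never

Derivation:
Gen 0: 1111100101
Gen 1 (rule 135): 0111001101
Gen 2 (rule 60): 0100101011
Gen 3 (rule 45): 0100111110
Gen 4 (rule 135): 1101011100
Gen 5 (rule 60): 1011110010
Gen 6 (rule 45): 1110000010
Gen 7 (rule 135): 0100111110
Gen 8 (rule 60): 0110100001
Gen 9 (rule 45): 0101101101
Gen 10 (rule 135): 1100000001
Gen 11 (rule 60): 1010000001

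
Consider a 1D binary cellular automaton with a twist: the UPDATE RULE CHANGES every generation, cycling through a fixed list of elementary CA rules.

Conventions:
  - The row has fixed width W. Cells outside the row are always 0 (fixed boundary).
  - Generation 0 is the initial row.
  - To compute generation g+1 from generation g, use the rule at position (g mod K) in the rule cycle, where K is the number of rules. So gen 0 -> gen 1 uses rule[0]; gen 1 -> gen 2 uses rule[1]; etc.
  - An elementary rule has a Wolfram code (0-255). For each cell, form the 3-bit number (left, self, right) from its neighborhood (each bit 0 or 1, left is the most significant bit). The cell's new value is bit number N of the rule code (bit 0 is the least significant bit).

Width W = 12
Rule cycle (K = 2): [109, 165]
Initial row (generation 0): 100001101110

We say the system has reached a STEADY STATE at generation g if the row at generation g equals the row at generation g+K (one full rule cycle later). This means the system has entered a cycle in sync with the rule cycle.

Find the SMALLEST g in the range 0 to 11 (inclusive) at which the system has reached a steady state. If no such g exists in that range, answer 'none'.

Gen 0: 100001101110
Gen 1 (rule 109): 101101111010
Gen 2 (rule 165): 110010110110
Gen 3 (rule 109): 110011111110
Gen 4 (rule 165): 000001111100
Gen 5 (rule 109): 111101000101
Gen 6 (rule 165): 011011010111
Gen 7 (rule 109): 011111111101
Gen 8 (rule 165): 001111111011
Gen 9 (rule 109): 101000001111
Gen 10 (rule 165): 111011100110
Gen 11 (rule 109): 101110100110
Gen 12 (rule 165): 110101100000
Gen 13 (rule 109): 111111101111

Answer: none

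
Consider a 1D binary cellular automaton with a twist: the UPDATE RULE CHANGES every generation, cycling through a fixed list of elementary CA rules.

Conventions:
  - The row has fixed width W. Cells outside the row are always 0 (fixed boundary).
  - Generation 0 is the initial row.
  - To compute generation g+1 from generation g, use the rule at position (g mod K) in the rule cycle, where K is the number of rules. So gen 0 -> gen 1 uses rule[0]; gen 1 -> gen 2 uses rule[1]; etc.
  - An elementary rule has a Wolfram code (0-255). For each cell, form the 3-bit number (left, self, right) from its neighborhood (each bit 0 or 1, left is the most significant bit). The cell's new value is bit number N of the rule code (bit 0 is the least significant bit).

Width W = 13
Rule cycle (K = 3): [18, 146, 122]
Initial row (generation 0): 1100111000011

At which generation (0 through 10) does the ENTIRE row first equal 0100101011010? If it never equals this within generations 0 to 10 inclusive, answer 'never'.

Gen 0: 1100111000011
Gen 1 (rule 18): 0011000100100
Gen 2 (rule 146): 0100101011010
Gen 3 (rule 122): 1011010111101
Gen 4 (rule 18): 0000000000000
Gen 5 (rule 146): 0000000000000
Gen 6 (rule 122): 0000000000000
Gen 7 (rule 18): 0000000000000
Gen 8 (rule 146): 0000000000000
Gen 9 (rule 122): 0000000000000
Gen 10 (rule 18): 0000000000000

Answer: 2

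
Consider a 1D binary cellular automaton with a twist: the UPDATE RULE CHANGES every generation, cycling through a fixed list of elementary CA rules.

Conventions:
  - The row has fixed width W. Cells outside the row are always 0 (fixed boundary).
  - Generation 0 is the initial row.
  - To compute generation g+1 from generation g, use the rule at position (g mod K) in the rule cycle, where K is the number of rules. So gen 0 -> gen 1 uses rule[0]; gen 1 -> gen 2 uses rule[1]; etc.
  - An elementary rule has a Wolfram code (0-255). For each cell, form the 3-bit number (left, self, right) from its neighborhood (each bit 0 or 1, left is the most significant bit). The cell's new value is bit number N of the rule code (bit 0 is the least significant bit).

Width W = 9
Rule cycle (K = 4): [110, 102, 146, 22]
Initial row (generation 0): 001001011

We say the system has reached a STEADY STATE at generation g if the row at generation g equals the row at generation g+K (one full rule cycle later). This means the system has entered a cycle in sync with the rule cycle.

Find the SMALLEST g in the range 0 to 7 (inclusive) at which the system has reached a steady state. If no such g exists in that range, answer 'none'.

Answer: none

Derivation:
Gen 0: 001001011
Gen 1 (rule 110): 011011111
Gen 2 (rule 102): 101100001
Gen 3 (rule 146): 000010010
Gen 4 (rule 22): 000111111
Gen 5 (rule 110): 001100001
Gen 6 (rule 102): 010100011
Gen 7 (rule 146): 100010100
Gen 8 (rule 22): 110110110
Gen 9 (rule 110): 111111110
Gen 10 (rule 102): 000000010
Gen 11 (rule 146): 000000101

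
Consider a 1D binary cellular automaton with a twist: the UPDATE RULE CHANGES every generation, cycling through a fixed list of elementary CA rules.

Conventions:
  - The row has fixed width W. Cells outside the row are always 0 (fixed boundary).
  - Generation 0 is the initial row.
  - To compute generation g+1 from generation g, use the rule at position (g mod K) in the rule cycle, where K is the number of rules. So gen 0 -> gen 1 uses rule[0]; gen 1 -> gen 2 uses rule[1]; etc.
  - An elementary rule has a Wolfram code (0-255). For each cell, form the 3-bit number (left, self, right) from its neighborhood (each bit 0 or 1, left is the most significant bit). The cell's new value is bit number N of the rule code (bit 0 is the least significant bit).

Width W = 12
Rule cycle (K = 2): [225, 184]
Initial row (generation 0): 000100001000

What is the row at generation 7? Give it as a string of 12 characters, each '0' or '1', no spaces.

Answer: 000001000010

Derivation:
Gen 0: 000100001000
Gen 1 (rule 225): 110001100011
Gen 2 (rule 184): 101001010010
Gen 3 (rule 225): 010000100000
Gen 4 (rule 184): 001000010000
Gen 5 (rule 225): 100011000111
Gen 6 (rule 184): 010010100110
Gen 7 (rule 225): 000001000010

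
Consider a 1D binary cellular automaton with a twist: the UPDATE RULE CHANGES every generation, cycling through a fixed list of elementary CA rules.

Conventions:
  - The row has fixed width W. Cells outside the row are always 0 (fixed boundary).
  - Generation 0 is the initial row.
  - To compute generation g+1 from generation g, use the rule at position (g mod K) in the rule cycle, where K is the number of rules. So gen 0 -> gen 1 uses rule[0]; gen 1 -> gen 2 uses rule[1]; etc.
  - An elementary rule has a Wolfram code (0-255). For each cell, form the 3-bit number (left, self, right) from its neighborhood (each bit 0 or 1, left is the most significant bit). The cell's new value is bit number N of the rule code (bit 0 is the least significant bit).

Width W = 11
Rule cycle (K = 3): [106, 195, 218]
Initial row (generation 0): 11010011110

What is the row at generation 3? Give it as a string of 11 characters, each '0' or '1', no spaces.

Gen 0: 11010011110
Gen 1 (rule 106): 11100110010
Gen 2 (rule 195): 01101010100
Gen 3 (rule 218): 11100000010

Answer: 11100000010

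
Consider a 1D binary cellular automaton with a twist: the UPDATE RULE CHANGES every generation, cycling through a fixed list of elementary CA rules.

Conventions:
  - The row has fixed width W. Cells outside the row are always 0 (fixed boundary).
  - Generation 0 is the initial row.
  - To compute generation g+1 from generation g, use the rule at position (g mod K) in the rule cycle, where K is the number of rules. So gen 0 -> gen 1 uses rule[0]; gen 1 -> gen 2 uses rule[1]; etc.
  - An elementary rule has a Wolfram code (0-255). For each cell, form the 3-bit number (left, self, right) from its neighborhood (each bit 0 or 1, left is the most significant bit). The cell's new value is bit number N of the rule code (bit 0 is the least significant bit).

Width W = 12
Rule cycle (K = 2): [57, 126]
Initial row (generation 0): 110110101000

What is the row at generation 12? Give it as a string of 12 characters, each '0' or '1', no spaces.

Answer: 111110111100

Derivation:
Gen 0: 110110101000
Gen 1 (rule 57): 101101010111
Gen 2 (rule 126): 111111111101
Gen 3 (rule 57): 100000000010
Gen 4 (rule 126): 110000000111
Gen 5 (rule 57): 101111110100
Gen 6 (rule 126): 111000011110
Gen 7 (rule 57): 100111010001
Gen 8 (rule 126): 111101111011
Gen 9 (rule 57): 100011000110
Gen 10 (rule 126): 110111101111
Gen 11 (rule 57): 101100011000
Gen 12 (rule 126): 111110111100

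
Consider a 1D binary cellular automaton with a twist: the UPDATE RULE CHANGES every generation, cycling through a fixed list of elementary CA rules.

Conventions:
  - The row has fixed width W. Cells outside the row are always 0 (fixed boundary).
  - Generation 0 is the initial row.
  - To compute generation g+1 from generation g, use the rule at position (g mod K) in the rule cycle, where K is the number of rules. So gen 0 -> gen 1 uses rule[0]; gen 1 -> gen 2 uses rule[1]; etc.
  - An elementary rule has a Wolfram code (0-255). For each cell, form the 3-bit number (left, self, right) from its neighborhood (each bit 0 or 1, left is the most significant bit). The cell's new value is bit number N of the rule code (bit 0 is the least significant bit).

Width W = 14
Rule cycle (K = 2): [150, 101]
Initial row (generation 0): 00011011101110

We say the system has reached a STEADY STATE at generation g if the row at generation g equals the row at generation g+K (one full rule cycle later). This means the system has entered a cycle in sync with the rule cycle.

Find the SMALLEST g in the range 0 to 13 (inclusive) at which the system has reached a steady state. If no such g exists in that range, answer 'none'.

Answer: none

Derivation:
Gen 0: 00011011101110
Gen 1 (rule 150): 00100001000101
Gen 2 (rule 101): 10101101010111
Gen 3 (rule 150): 10100001010010
Gen 4 (rule 101): 11101101110010
Gen 5 (rule 150): 01000000101111
Gen 6 (rule 101): 01011110110001
Gen 7 (rule 150): 11001100001011
Gen 8 (rule 101): 01000101101101
Gen 9 (rule 150): 11101100000001
Gen 10 (rule 101): 00110101111101
Gen 11 (rule 150): 01000100111001
Gen 12 (rule 101): 01010100001001
Gen 13 (rule 150): 11010110011111
Gen 14 (rule 101): 01111010000001
Gen 15 (rule 150): 10110011000011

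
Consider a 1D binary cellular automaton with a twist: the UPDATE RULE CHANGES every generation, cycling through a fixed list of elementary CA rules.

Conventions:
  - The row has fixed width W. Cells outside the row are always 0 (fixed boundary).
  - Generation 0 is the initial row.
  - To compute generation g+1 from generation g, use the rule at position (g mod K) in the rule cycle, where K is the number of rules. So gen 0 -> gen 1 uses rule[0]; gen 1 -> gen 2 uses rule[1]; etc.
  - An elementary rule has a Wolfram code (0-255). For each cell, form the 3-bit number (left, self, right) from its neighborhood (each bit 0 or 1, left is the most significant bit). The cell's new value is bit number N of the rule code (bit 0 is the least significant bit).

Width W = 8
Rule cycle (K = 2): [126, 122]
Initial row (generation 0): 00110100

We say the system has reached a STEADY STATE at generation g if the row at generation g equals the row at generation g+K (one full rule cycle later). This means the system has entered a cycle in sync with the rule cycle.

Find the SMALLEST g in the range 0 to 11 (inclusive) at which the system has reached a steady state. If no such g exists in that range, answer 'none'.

Answer: 3

Derivation:
Gen 0: 00110100
Gen 1 (rule 126): 01111110
Gen 2 (rule 122): 11000011
Gen 3 (rule 126): 11100111
Gen 4 (rule 122): 10111101
Gen 5 (rule 126): 11100111
Gen 6 (rule 122): 10111101
Gen 7 (rule 126): 11100111
Gen 8 (rule 122): 10111101
Gen 9 (rule 126): 11100111
Gen 10 (rule 122): 10111101
Gen 11 (rule 126): 11100111
Gen 12 (rule 122): 10111101
Gen 13 (rule 126): 11100111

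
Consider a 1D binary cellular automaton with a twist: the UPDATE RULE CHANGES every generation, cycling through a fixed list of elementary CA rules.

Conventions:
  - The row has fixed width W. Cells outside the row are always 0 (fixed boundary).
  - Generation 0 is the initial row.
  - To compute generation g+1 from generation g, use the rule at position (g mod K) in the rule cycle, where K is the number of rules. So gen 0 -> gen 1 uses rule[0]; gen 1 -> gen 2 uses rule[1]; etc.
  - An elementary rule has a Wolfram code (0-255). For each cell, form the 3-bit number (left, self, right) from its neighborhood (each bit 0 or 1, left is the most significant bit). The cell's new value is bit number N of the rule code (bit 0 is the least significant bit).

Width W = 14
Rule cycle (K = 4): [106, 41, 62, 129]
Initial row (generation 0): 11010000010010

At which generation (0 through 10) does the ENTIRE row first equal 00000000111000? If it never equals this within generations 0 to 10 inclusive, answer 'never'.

Answer: 5

Derivation:
Gen 0: 11010000010010
Gen 1 (rule 106): 11100000100100
Gen 2 (rule 41): 10001110000001
Gen 3 (rule 62): 11011001000011
Gen 4 (rule 129): 00000000011000
Gen 5 (rule 106): 00000000111000
Gen 6 (rule 41): 11111110100011
Gen 7 (rule 62): 10000001110110
Gen 8 (rule 129): 00111100100000
Gen 9 (rule 106): 01100101000000
Gen 10 (rule 41): 01000010011111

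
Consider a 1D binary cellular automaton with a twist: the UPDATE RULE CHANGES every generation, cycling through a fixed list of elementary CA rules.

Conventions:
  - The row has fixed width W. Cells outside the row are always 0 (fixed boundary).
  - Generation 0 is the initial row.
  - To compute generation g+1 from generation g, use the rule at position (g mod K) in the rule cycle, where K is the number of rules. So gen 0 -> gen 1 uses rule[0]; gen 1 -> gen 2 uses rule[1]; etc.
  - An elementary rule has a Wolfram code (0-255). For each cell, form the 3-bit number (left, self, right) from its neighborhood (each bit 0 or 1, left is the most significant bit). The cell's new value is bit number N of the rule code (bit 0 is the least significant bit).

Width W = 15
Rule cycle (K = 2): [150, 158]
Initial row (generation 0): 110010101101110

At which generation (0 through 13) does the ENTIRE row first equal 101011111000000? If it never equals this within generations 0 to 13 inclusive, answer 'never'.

Answer: 6

Derivation:
Gen 0: 110010101101110
Gen 1 (rule 150): 001110100000101
Gen 2 (rule 158): 011100110001101
Gen 3 (rule 150): 101011001010001
Gen 4 (rule 158): 101010111011011
Gen 5 (rule 150): 101010010000000
Gen 6 (rule 158): 101011111000000
Gen 7 (rule 150): 101001110100000
Gen 8 (rule 158): 101111100110000
Gen 9 (rule 150): 100111011001000
Gen 10 (rule 158): 111110010111100
Gen 11 (rule 150): 011101110011010
Gen 12 (rule 158): 111001101110011
Gen 13 (rule 150): 010110000101100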